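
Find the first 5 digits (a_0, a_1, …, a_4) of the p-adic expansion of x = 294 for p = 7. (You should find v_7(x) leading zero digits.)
(a_0, …, a_4) = (0, 0, 6, 0, 0)

v_7(294) = 2, so a_0 = ... = a_1 = 0. Factor out: x = 7^2 · u with u = 6 a unit in ℤ_7. Expand u iteratively via a_{v+i} = u_i mod 7, u_{i+1} = (u_i − a_{v+i})/7:
  u_0 = 6;  a_2 = 6;  u_1 = (u_0 − 6)/7 = 0
  u_1 = 0;  a_3 = 0;  u_2 = (u_1 − 0)/7 = 0
  u_2 = 0;  a_4 = 0;  u_3 = (u_2 − 0)/7 = 0
Digits: (0, 0, 6, 0, 0).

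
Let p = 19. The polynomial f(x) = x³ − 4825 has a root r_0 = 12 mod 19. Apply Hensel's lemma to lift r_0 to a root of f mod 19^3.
r_2 = 2064 (mod 6859)

Hensel: r_{i+1} = r_i − f(r_i)/f′(r_i) mod 19^{i+2}, where f′(x) = 3x². Iterate:
  r_0 = 12 (mod 19)
  r_1 = 259 (mod 361)
  r_2 = 2064 (mod 6859)
Final: r = 2064 with f(r) ≡ 0 mod 19^3.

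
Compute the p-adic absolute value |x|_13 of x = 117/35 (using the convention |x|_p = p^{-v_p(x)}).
|117/35|_13 = 1/13

Step 1 — compute v_13(x) by factoring powers of 13 out of the numerator and denominator: v_13(117/35) = 1. Step 2 — apply |x|_p = p^{-v_p(x)} = 13^{-1} = 1/13.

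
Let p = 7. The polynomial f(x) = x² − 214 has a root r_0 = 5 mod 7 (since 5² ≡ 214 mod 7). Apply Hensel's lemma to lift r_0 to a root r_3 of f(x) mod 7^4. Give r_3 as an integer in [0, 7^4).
r_3 = 1342 (mod 2401)

Hensel's recurrence: r_{i+1} = r_i − f(r_i)·(f′(r_i))^{-1} mod 7^{i+2}, with f′(x) = 2x. Iterate:
  r_0 = 5 (mod 7)
  r_1 = 19 (mod 49)
  r_2 = 313 (mod 343)
  r_3 = 1342 (mod 2401)
Final: r_3 = 1342, and one checks f(r_3) ≡ 0 mod 7^4.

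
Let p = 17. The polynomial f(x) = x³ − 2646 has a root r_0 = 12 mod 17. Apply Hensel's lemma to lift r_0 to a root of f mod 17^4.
r_3 = 61535 (mod 83521)

Hensel: r_{i+1} = r_i − f(r_i)/f′(r_i) mod 17^{i+2}, where f′(x) = 3x². Iterate:
  r_0 = 12 (mod 17)
  r_1 = 267 (mod 289)
  r_2 = 2579 (mod 4913)
  r_3 = 61535 (mod 83521)
Final: r = 61535 with f(r) ≡ 0 mod 17^4.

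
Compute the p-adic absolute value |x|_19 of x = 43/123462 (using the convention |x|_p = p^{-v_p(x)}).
|43/123462|_19 = 6859

Step 1 — compute v_19(x) by factoring powers of 19 out of the numerator and denominator: v_19(43/123462) = -3. Step 2 — apply |x|_p = p^{-v_p(x)} = 19^{3} = 6859.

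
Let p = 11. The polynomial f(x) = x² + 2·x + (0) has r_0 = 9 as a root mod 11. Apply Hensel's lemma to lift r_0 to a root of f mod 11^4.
r_3 = 14639 (mod 14641)

Hensel: r_{i+1} = r_i − f(r_i)·(f′(r_i))^{-1} mod 11^{i+2}, f′(x) = 2x + 2. Iterate:
  r_0 = 9 (mod 11)
  r_1 = 119 (mod 121)
  r_2 = 1329 (mod 1331)
  r_3 = 14639 (mod 14641)
Final: r = 14639 satisfies f(r) ≡ 0 mod 11^4.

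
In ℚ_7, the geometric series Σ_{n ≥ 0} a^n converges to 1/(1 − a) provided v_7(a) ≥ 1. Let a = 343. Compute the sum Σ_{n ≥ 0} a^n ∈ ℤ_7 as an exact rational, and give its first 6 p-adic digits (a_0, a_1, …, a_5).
Σ a^n = 1/(1 − a) = -1/342;  first 6 digits = (1, 0, 0, 1, 0, 0)

v_7(a) = 3 ≥ 1, so the series converges in ℤ_7 to 1/(1 − a) = 1/(1 − 343) = -1/342. Expand this rational in ℤ_7: compute digits iteratively via d_i = x_i mod 7, x_{i+1} = (x_i − d_i)/7. The first 6 digits are (1, 0, 0, 1, 0, 0).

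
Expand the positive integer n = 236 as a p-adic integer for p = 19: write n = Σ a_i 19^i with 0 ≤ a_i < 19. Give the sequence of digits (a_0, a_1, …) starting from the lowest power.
(a_0, a_1, …) = (8, 12)

Repeated division by 19 gives the digits low-to-high: 236 = 8 + 12·19^1. Digit sequence: (8, 12).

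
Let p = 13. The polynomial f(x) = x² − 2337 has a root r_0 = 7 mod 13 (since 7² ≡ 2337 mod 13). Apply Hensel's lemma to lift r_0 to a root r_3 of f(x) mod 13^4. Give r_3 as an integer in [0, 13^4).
r_3 = 10407 (mod 28561)

Hensel's recurrence: r_{i+1} = r_i − f(r_i)·(f′(r_i))^{-1} mod 13^{i+2}, with f′(x) = 2x. Iterate:
  r_0 = 7 (mod 13)
  r_1 = 98 (mod 169)
  r_2 = 1619 (mod 2197)
  r_3 = 10407 (mod 28561)
Final: r_3 = 10407, and one checks f(r_3) ≡ 0 mod 13^4.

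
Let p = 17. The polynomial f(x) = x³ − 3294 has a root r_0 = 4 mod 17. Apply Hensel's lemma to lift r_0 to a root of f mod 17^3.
r_2 = 1432 (mod 4913)

Hensel: r_{i+1} = r_i − f(r_i)/f′(r_i) mod 17^{i+2}, where f′(x) = 3x². Iterate:
  r_0 = 4 (mod 17)
  r_1 = 276 (mod 289)
  r_2 = 1432 (mod 4913)
Final: r = 1432 with f(r) ≡ 0 mod 17^3.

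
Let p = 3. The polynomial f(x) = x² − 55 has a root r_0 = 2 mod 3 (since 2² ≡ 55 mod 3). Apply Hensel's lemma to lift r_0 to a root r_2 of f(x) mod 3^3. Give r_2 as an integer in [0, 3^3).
r_2 = 26 (mod 27)

Hensel's recurrence: r_{i+1} = r_i − f(r_i)·(f′(r_i))^{-1} mod 3^{i+2}, with f′(x) = 2x. Iterate:
  r_0 = 2 (mod 3)
  r_1 = 8 (mod 9)
  r_2 = 26 (mod 27)
Final: r_2 = 26, and one checks f(r_2) ≡ 0 mod 3^3.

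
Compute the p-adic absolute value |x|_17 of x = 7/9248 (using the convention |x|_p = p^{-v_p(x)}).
|7/9248|_17 = 289

Step 1 — compute v_17(x) by factoring powers of 17 out of the numerator and denominator: v_17(7/9248) = -2. Step 2 — apply |x|_p = p^{-v_p(x)} = 17^{2} = 289.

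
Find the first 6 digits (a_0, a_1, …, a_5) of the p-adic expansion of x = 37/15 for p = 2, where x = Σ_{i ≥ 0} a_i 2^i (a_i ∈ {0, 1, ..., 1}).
(a_0, …, a_5) = (1, 1, 0, 1, 0, 0)

v_2(37/15) = 0 (numerator and denominator both coprime to 2), so x ∈ ℤ_2^×. Compute digits iteratively via a_i = x_i mod 2, x_{i+1} = (x_i − a_i)/2, with x_0 = x:
  x_0 = 37/15;  a_0 = 1;  x_1 = (x_0 − 1)/2 = 11/15
  x_1 = 11/15;  a_1 = 1;  x_2 = (x_1 − 1)/2 = -2/15
  x_2 = -2/15;  a_2 = 0;  x_3 = (x_2 − 0)/2 = -1/15
  x_3 = -1/15;  a_3 = 1;  x_4 = (x_3 − 1)/2 = -8/15
  x_4 = -8/15;  a_4 = 0;  x_5 = (x_4 − 0)/2 = -4/15
  x_5 = -4/15;  a_5 = 0;  x_6 = (x_5 − 0)/2 = -2/15
Digits: (1, 1, 0, 1, 0, 0).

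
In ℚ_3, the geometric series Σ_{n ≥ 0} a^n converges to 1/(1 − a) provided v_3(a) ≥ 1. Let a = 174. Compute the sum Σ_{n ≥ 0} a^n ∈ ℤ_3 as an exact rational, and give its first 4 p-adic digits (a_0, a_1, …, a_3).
Σ a^n = 1/(1 − a) = -1/173;  first 4 digits = (1, 1, 2, 0)

v_3(a) = 1 ≥ 1, so the series converges in ℤ_3 to 1/(1 − a) = 1/(1 − 174) = -1/173. Expand this rational in ℤ_3: compute digits iteratively via d_i = x_i mod 3, x_{i+1} = (x_i − d_i)/3. The first 4 digits are (1, 1, 2, 0).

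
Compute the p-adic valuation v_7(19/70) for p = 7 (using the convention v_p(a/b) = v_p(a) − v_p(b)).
v_7(19/70) = -1

Factor powers of 7 from the numerator and denominator of the reduced fraction: 19 = 7^0 · 19 and 70 = 7^1 · 10. Apply v_p(a/b) = v_p(a) − v_p(b): v_7(19/70) = 0 − 1 = -1.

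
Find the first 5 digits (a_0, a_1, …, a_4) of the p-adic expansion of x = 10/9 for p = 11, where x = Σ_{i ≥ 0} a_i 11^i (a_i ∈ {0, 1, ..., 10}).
(a_0, …, a_4) = (6, 2, 1, 6, 8)

v_11(10/9) = 0 (numerator and denominator both coprime to 11), so x ∈ ℤ_11^×. Compute digits iteratively via a_i = x_i mod 11, x_{i+1} = (x_i − a_i)/11, with x_0 = x:
  x_0 = 10/9;  a_0 = 6;  x_1 = (x_0 − 6)/11 = -4/9
  x_1 = -4/9;  a_1 = 2;  x_2 = (x_1 − 2)/11 = -2/9
  x_2 = -2/9;  a_2 = 1;  x_3 = (x_2 − 1)/11 = -1/9
  x_3 = -1/9;  a_3 = 6;  x_4 = (x_3 − 6)/11 = -5/9
  x_4 = -5/9;  a_4 = 8;  x_5 = (x_4 − 8)/11 = -7/9
Digits: (6, 2, 1, 6, 8).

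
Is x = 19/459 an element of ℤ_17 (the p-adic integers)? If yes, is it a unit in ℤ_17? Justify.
x ∉ ℤ_17 (v_17(x) = -1 < 0)

ℤ_17 = {x ∈ ℚ_17 : v_17(x) ≥ 0} and ℤ_17^× = {x ∈ ℤ_17 : v_17(x) = 0}. Here v_17(19/459) = v_17(num) − v_17(den) = -1; compare against these criteria.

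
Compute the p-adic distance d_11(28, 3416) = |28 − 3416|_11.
d_11(28, 3416) = 1/121

Step 1 — x − y = 28 − 3416 = -3388. Step 2 — v_11(-3388) = 2 (factor: -3388 = −(11^2 · 28); the sign does not affect v_p). Step 3 — |x − y|_11 = 11^{-2} = 1/121.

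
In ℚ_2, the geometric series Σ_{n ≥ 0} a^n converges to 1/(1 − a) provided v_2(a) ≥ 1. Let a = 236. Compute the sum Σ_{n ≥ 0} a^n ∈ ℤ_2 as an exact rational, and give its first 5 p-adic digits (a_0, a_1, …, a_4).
Σ a^n = 1/(1 − a) = -1/235;  first 5 digits = (1, 0, 1, 1, 1)

v_2(a) = 2 ≥ 1, so the series converges in ℤ_2 to 1/(1 − a) = 1/(1 − 236) = -1/235. Expand this rational in ℤ_2: compute digits iteratively via d_i = x_i mod 2, x_{i+1} = (x_i − d_i)/2. The first 5 digits are (1, 0, 1, 1, 1).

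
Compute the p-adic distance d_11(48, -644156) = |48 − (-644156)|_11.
d_11(48, -644156) = 1/161051

Step 1 — x − y = 48 − (-644156) = 644204. Step 2 — v_11(644204) = 5 (factor: 644204 = (11^5 · 4); the sign does not affect v_p). Step 3 — |x − y|_11 = 11^{-5} = 1/161051.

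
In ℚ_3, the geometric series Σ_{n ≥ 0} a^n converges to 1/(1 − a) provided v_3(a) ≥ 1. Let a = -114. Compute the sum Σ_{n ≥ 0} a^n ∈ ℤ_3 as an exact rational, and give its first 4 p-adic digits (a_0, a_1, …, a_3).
Σ a^n = 1/(1 − a) = 1/115;  first 4 digits = (1, 1, 0, 1)

v_3(a) = 1 ≥ 1, so the series converges in ℤ_3 to 1/(1 − a) = 1/(1 − (-114)) = 1/115. Expand this rational in ℤ_3: compute digits iteratively via d_i = x_i mod 3, x_{i+1} = (x_i − d_i)/3. The first 4 digits are (1, 1, 0, 1).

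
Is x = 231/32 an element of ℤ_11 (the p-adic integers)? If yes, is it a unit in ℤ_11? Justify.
x ∈ ℤ_11 but not a unit; v_11(x) = 1 > 0

ℤ_11 = {x ∈ ℚ_11 : v_11(x) ≥ 0} and ℤ_11^× = {x ∈ ℤ_11 : v_11(x) = 0}. Here v_11(231/32) = v_11(num) − v_11(den) = 1; compare against these criteria.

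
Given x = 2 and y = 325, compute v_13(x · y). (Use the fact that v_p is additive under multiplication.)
v_13(650) = 1

v_p(x) = 0 (factor: 2 = 13^0 · 2); v_p(y) = 1 (factor: 325 = 13^1 · 25). Additivity: v_p(xy) = v_p(x) + v_p(y) = 0 + 1 = 1. (Direct check: xy = 650 = 13^1 · (50).)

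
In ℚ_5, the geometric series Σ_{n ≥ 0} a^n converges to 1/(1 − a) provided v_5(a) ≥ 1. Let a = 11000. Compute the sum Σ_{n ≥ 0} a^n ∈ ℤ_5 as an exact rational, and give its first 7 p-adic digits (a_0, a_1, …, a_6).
Σ a^n = 1/(1 − a) = -1/10999;  first 7 digits = (1, 0, 0, 3, 2, 3, 4)

v_5(a) = 3 ≥ 1, so the series converges in ℤ_5 to 1/(1 − a) = 1/(1 − 11000) = -1/10999. Expand this rational in ℤ_5: compute digits iteratively via d_i = x_i mod 5, x_{i+1} = (x_i − d_i)/5. The first 7 digits are (1, 0, 0, 3, 2, 3, 4).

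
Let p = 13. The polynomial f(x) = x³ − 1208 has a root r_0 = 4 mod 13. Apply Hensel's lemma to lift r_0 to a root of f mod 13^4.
r_3 = 19491 (mod 28561)

Hensel: r_{i+1} = r_i − f(r_i)/f′(r_i) mod 13^{i+2}, where f′(x) = 3x². Iterate:
  r_0 = 4 (mod 13)
  r_1 = 56 (mod 169)
  r_2 = 1915 (mod 2197)
  r_3 = 19491 (mod 28561)
Final: r = 19491 with f(r) ≡ 0 mod 13^4.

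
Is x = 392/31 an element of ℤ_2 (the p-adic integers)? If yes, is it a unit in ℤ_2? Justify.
x ∈ ℤ_2 but not a unit; v_2(x) = 3 > 0

ℤ_2 = {x ∈ ℚ_2 : v_2(x) ≥ 0} and ℤ_2^× = {x ∈ ℤ_2 : v_2(x) = 0}. Here v_2(392/31) = v_2(num) − v_2(den) = 3; compare against these criteria.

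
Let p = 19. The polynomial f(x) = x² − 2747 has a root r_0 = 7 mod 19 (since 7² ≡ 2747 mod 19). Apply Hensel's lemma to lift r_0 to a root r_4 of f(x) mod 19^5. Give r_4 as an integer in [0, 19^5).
r_4 = 127478 (mod 2476099)

Hensel's recurrence: r_{i+1} = r_i − f(r_i)·(f′(r_i))^{-1} mod 19^{i+2}, with f′(x) = 2x. Iterate:
  r_0 = 7 (mod 19)
  r_1 = 45 (mod 361)
  r_2 = 4016 (mod 6859)
  r_3 = 127478 (mod 130321)
  r_4 = 127478 (mod 2476099)
Final: r_4 = 127478, and one checks f(r_4) ≡ 0 mod 19^5.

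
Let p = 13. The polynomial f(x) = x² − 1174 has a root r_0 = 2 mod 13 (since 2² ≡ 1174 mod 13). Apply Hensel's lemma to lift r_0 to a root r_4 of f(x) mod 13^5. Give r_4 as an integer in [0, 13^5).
r_4 = 234444 (mod 371293)

Hensel's recurrence: r_{i+1} = r_i − f(r_i)·(f′(r_i))^{-1} mod 13^{i+2}, with f′(x) = 2x. Iterate:
  r_0 = 2 (mod 13)
  r_1 = 41 (mod 169)
  r_2 = 1562 (mod 2197)
  r_3 = 5956 (mod 28561)
  r_4 = 234444 (mod 371293)
Final: r_4 = 234444, and one checks f(r_4) ≡ 0 mod 13^5.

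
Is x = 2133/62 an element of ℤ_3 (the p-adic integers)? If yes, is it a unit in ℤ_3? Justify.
x ∈ ℤ_3 but not a unit; v_3(x) = 3 > 0

ℤ_3 = {x ∈ ℚ_3 : v_3(x) ≥ 0} and ℤ_3^× = {x ∈ ℤ_3 : v_3(x) = 0}. Here v_3(2133/62) = v_3(num) − v_3(den) = 3; compare against these criteria.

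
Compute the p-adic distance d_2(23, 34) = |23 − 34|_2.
d_2(23, 34) = 1

Step 1 — x − y = 23 − 34 = -11. Step 2 — v_2(-11) = 0 (factor: -11 = −(2^0 · 11); the sign does not affect v_p). Step 3 — |x − y|_2 = 2^{0} = 1.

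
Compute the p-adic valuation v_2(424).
v_2(424) = 3

v_2(n) is the largest exponent k such that 2^k divides n. Factor out: 424 = 2^3 · 53. (Sign doesn't affect v_p.) So v_2(424) = 3.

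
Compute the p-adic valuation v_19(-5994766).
v_19(-5994766) = 4

v_19(n) is the largest exponent k such that 19^k divides n. Factor out: -5994766 = -19^4 · 46. (Sign doesn't affect v_p.) So v_19(-5994766) = 4.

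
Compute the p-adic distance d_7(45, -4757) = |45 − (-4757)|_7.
d_7(45, -4757) = 1/2401

Step 1 — x − y = 45 − (-4757) = 4802. Step 2 — v_7(4802) = 4 (factor: 4802 = (7^4 · 2); the sign does not affect v_p). Step 3 — |x − y|_7 = 7^{-4} = 1/2401.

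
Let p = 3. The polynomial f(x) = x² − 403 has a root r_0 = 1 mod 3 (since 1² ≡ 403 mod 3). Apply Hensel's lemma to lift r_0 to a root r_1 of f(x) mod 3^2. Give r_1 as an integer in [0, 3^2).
r_1 = 4 (mod 9)

Hensel's recurrence: r_{i+1} = r_i − f(r_i)·(f′(r_i))^{-1} mod 3^{i+2}, with f′(x) = 2x. Iterate:
  r_0 = 1 (mod 3)
  r_1 = 4 (mod 9)
Final: r_1 = 4, and one checks f(r_1) ≡ 0 mod 3^2.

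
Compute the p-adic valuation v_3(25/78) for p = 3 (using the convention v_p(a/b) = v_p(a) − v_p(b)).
v_3(25/78) = -1

Factor powers of 3 from the numerator and denominator of the reduced fraction: 25 = 3^0 · 25 and 78 = 3^1 · 26. Apply v_p(a/b) = v_p(a) − v_p(b): v_3(25/78) = 0 − 1 = -1.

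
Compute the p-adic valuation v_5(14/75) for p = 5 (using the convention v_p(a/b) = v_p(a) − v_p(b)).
v_5(14/75) = -2

Factor powers of 5 from the numerator and denominator of the reduced fraction: 14 = 5^0 · 14 and 75 = 5^2 · 3. Apply v_p(a/b) = v_p(a) − v_p(b): v_5(14/75) = 0 − 2 = -2.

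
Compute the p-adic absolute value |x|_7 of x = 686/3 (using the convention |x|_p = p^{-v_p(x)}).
|686/3|_7 = 1/343

Step 1 — compute v_7(x) by factoring powers of 7 out of the numerator and denominator: v_7(686/3) = 3. Step 2 — apply |x|_p = p^{-v_p(x)} = 7^{-3} = 1/343.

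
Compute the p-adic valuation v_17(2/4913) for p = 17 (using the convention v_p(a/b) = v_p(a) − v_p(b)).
v_17(2/4913) = -3

Factor powers of 17 from the numerator and denominator of the reduced fraction: 2 = 17^0 · 2 and 4913 = 17^3 · 1. Apply v_p(a/b) = v_p(a) − v_p(b): v_17(2/4913) = 0 − 3 = -3.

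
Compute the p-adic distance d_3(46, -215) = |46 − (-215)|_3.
d_3(46, -215) = 1/9

Step 1 — x − y = 46 − (-215) = 261. Step 2 — v_3(261) = 2 (factor: 261 = (3^2 · 29); the sign does not affect v_p). Step 3 — |x − y|_3 = 3^{-2} = 1/9.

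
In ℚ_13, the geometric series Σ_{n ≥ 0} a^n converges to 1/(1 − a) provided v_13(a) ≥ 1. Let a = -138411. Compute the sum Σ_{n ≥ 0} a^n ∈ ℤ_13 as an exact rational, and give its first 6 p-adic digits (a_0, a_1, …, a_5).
Σ a^n = 1/(1 − a) = 1/138412;  first 6 digits = (1, 0, 0, 2, 8, 12)

v_13(a) = 3 ≥ 1, so the series converges in ℤ_13 to 1/(1 − a) = 1/(1 − (-138411)) = 1/138412. Expand this rational in ℤ_13: compute digits iteratively via d_i = x_i mod 13, x_{i+1} = (x_i − d_i)/13. The first 6 digits are (1, 0, 0, 2, 8, 12).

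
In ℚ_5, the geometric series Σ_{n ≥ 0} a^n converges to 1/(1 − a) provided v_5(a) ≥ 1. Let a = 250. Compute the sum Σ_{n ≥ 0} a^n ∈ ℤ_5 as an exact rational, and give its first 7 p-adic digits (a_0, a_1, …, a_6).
Σ a^n = 1/(1 − a) = -1/249;  first 7 digits = (1, 0, 0, 2, 0, 0, 4)

v_5(a) = 3 ≥ 1, so the series converges in ℤ_5 to 1/(1 − a) = 1/(1 − 250) = -1/249. Expand this rational in ℤ_5: compute digits iteratively via d_i = x_i mod 5, x_{i+1} = (x_i − d_i)/5. The first 7 digits are (1, 0, 0, 2, 0, 0, 4).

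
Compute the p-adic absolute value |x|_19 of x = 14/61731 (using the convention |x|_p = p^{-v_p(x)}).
|14/61731|_19 = 6859

Step 1 — compute v_19(x) by factoring powers of 19 out of the numerator and denominator: v_19(14/61731) = -3. Step 2 — apply |x|_p = p^{-v_p(x)} = 19^{3} = 6859.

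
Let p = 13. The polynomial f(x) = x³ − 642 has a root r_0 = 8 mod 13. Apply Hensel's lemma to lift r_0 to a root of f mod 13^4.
r_3 = 16076 (mod 28561)

Hensel: r_{i+1} = r_i − f(r_i)/f′(r_i) mod 13^{i+2}, where f′(x) = 3x². Iterate:
  r_0 = 8 (mod 13)
  r_1 = 21 (mod 169)
  r_2 = 697 (mod 2197)
  r_3 = 16076 (mod 28561)
Final: r = 16076 with f(r) ≡ 0 mod 13^4.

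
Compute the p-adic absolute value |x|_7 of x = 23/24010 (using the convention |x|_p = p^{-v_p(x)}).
|23/24010|_7 = 2401

Step 1 — compute v_7(x) by factoring powers of 7 out of the numerator and denominator: v_7(23/24010) = -4. Step 2 — apply |x|_p = p^{-v_p(x)} = 7^{4} = 2401.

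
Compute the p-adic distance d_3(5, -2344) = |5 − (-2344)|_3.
d_3(5, -2344) = 1/81

Step 1 — x − y = 5 − (-2344) = 2349. Step 2 — v_3(2349) = 4 (factor: 2349 = (3^4 · 29); the sign does not affect v_p). Step 3 — |x − y|_3 = 3^{-4} = 1/81.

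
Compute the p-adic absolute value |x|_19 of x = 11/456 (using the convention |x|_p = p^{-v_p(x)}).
|11/456|_19 = 19

Step 1 — compute v_19(x) by factoring powers of 19 out of the numerator and denominator: v_19(11/456) = -1. Step 2 — apply |x|_p = p^{-v_p(x)} = 19^{1} = 19.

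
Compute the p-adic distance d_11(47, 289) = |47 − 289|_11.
d_11(47, 289) = 1/121

Step 1 — x − y = 47 − 289 = -242. Step 2 — v_11(-242) = 2 (factor: -242 = −(11^2 · 2); the sign does not affect v_p). Step 3 — |x − y|_11 = 11^{-2} = 1/121.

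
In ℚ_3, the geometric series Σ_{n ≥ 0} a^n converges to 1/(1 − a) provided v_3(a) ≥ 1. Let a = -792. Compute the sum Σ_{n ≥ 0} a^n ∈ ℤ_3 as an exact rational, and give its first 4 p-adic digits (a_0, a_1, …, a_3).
Σ a^n = 1/(1 − a) = 1/793;  first 4 digits = (1, 0, 2, 0)

v_3(a) = 2 ≥ 1, so the series converges in ℤ_3 to 1/(1 − a) = 1/(1 − (-792)) = 1/793. Expand this rational in ℤ_3: compute digits iteratively via d_i = x_i mod 3, x_{i+1} = (x_i − d_i)/3. The first 4 digits are (1, 0, 2, 0).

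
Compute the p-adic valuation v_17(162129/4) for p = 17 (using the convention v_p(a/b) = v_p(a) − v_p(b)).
v_17(162129/4) = 3

Factor powers of 17 from the numerator and denominator of the reduced fraction: 162129 = 17^3 · 33 and 4 = 17^0 · 4. Apply v_p(a/b) = v_p(a) − v_p(b): v_17(162129/4) = 3 − 0 = 3.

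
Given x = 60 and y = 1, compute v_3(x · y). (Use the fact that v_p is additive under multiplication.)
v_3(60) = 1

v_p(x) = 1 (factor: 60 = 3^1 · 20); v_p(y) = 0 (factor: 1 = 3^0 · 1). Additivity: v_p(xy) = v_p(x) + v_p(y) = 1 + 0 = 1. (Direct check: xy = 60 = 3^1 · (20).)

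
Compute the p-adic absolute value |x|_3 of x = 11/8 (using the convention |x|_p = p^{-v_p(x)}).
|11/8|_3 = 1

Step 1 — compute v_3(x) by factoring powers of 3 out of the numerator and denominator: v_3(11/8) = 0. Step 2 — apply |x|_p = p^{-v_p(x)} = 3^{0} = 1.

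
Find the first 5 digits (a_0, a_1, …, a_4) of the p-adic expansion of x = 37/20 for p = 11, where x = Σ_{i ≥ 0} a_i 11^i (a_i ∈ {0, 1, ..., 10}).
(a_0, …, a_4) = (9, 1, 7, 1, 7)

v_11(37/20) = 0 (numerator and denominator both coprime to 11), so x ∈ ℤ_11^×. Compute digits iteratively via a_i = x_i mod 11, x_{i+1} = (x_i − a_i)/11, with x_0 = x:
  x_0 = 37/20;  a_0 = 9;  x_1 = (x_0 − 9)/11 = -13/20
  x_1 = -13/20;  a_1 = 1;  x_2 = (x_1 − 1)/11 = -3/20
  x_2 = -3/20;  a_2 = 7;  x_3 = (x_2 − 7)/11 = -13/20
  x_3 = -13/20;  a_3 = 1;  x_4 = (x_3 − 1)/11 = -3/20
  x_4 = -3/20;  a_4 = 7;  x_5 = (x_4 − 7)/11 = -13/20
Digits: (9, 1, 7, 1, 7).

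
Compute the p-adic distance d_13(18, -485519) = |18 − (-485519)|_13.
d_13(18, -485519) = 1/28561

Step 1 — x − y = 18 − (-485519) = 485537. Step 2 — v_13(485537) = 4 (factor: 485537 = (13^4 · 17); the sign does not affect v_p). Step 3 — |x − y|_13 = 13^{-4} = 1/28561.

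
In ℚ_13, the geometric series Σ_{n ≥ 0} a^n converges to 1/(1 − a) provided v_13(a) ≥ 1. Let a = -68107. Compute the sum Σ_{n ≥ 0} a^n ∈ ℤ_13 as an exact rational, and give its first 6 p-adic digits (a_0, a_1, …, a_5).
Σ a^n = 1/(1 − a) = 1/68108;  first 6 digits = (1, 0, 0, 8, 10, 12)

v_13(a) = 3 ≥ 1, so the series converges in ℤ_13 to 1/(1 − a) = 1/(1 − (-68107)) = 1/68108. Expand this rational in ℤ_13: compute digits iteratively via d_i = x_i mod 13, x_{i+1} = (x_i − d_i)/13. The first 6 digits are (1, 0, 0, 8, 10, 12).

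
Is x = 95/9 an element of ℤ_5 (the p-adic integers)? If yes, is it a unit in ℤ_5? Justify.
x ∈ ℤ_5 but not a unit; v_5(x) = 1 > 0

ℤ_5 = {x ∈ ℚ_5 : v_5(x) ≥ 0} and ℤ_5^× = {x ∈ ℤ_5 : v_5(x) = 0}. Here v_5(95/9) = v_5(num) − v_5(den) = 1; compare against these criteria.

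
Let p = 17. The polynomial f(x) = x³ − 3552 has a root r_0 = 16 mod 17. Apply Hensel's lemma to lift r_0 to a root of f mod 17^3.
r_2 = 2532 (mod 4913)

Hensel: r_{i+1} = r_i − f(r_i)/f′(r_i) mod 17^{i+2}, where f′(x) = 3x². Iterate:
  r_0 = 16 (mod 17)
  r_1 = 220 (mod 289)
  r_2 = 2532 (mod 4913)
Final: r = 2532 with f(r) ≡ 0 mod 17^3.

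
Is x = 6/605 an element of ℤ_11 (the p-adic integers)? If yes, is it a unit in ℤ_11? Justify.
x ∉ ℤ_11 (v_11(x) = -2 < 0)

ℤ_11 = {x ∈ ℚ_11 : v_11(x) ≥ 0} and ℤ_11^× = {x ∈ ℤ_11 : v_11(x) = 0}. Here v_11(6/605) = v_11(num) − v_11(den) = -2; compare against these criteria.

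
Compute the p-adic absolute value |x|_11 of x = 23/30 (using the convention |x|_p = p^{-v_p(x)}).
|23/30|_11 = 1

Step 1 — compute v_11(x) by factoring powers of 11 out of the numerator and denominator: v_11(23/30) = 0. Step 2 — apply |x|_p = p^{-v_p(x)} = 11^{0} = 1.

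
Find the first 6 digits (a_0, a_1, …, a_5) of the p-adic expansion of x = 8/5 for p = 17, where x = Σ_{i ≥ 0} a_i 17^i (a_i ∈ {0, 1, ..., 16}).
(a_0, …, a_5) = (5, 10, 13, 6, 3, 10)

v_17(8/5) = 0 (numerator and denominator both coprime to 17), so x ∈ ℤ_17^×. Compute digits iteratively via a_i = x_i mod 17, x_{i+1} = (x_i − a_i)/17, with x_0 = x:
  x_0 = 8/5;  a_0 = 5;  x_1 = (x_0 − 5)/17 = -1/5
  x_1 = -1/5;  a_1 = 10;  x_2 = (x_1 − 10)/17 = -3/5
  x_2 = -3/5;  a_2 = 13;  x_3 = (x_2 − 13)/17 = -4/5
  x_3 = -4/5;  a_3 = 6;  x_4 = (x_3 − 6)/17 = -2/5
  x_4 = -2/5;  a_4 = 3;  x_5 = (x_4 − 3)/17 = -1/5
  x_5 = -1/5;  a_5 = 10;  x_6 = (x_5 − 10)/17 = -3/5
Digits: (5, 10, 13, 6, 3, 10).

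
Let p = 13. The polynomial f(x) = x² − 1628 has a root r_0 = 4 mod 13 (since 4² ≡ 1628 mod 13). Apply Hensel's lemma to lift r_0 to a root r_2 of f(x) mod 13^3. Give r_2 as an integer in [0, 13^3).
r_2 = 966 (mod 2197)

Hensel's recurrence: r_{i+1} = r_i − f(r_i)·(f′(r_i))^{-1} mod 13^{i+2}, with f′(x) = 2x. Iterate:
  r_0 = 4 (mod 13)
  r_1 = 121 (mod 169)
  r_2 = 966 (mod 2197)
Final: r_2 = 966, and one checks f(r_2) ≡ 0 mod 13^3.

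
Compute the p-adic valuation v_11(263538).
v_11(263538) = 4

v_11(n) is the largest exponent k such that 11^k divides n. Factor out: 263538 = 11^4 · 18. (Sign doesn't affect v_p.) So v_11(263538) = 4.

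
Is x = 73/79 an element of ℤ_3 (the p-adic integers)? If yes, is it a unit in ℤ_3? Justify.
x ∈ ℤ_3^× (unit); v_3(x) = 0

ℤ_3 = {x ∈ ℚ_3 : v_3(x) ≥ 0} and ℤ_3^× = {x ∈ ℤ_3 : v_3(x) = 0}. Here v_3(73/79) = v_3(num) − v_3(den) = 0; compare against these criteria.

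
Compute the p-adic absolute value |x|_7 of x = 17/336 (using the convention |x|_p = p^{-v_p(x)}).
|17/336|_7 = 7

Step 1 — compute v_7(x) by factoring powers of 7 out of the numerator and denominator: v_7(17/336) = -1. Step 2 — apply |x|_p = p^{-v_p(x)} = 7^{1} = 7.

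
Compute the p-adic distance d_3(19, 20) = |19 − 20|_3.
d_3(19, 20) = 1

Step 1 — x − y = 19 − 20 = -1. Step 2 — v_3(-1) = 0 (factor: -1 = −(3^0 · 1); the sign does not affect v_p). Step 3 — |x − y|_3 = 3^{0} = 1.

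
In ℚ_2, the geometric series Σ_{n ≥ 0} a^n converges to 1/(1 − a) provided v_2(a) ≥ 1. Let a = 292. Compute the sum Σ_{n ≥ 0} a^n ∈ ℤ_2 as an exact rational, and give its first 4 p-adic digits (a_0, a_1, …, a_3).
Σ a^n = 1/(1 − a) = -1/291;  first 4 digits = (1, 0, 1, 0)

v_2(a) = 2 ≥ 1, so the series converges in ℤ_2 to 1/(1 − a) = 1/(1 − 292) = -1/291. Expand this rational in ℤ_2: compute digits iteratively via d_i = x_i mod 2, x_{i+1} = (x_i − d_i)/2. The first 4 digits are (1, 0, 1, 0).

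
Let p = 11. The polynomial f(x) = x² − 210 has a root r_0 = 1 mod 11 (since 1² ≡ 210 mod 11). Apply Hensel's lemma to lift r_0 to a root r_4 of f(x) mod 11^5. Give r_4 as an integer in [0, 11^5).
r_4 = 104952 (mod 161051)

Hensel's recurrence: r_{i+1} = r_i − f(r_i)·(f′(r_i))^{-1} mod 11^{i+2}, with f′(x) = 2x. Iterate:
  r_0 = 1 (mod 11)
  r_1 = 45 (mod 121)
  r_2 = 1134 (mod 1331)
  r_3 = 2465 (mod 14641)
  r_4 = 104952 (mod 161051)
Final: r_4 = 104952, and one checks f(r_4) ≡ 0 mod 11^5.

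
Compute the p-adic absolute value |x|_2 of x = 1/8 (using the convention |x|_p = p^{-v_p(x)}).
|1/8|_2 = 8

Step 1 — compute v_2(x) by factoring powers of 2 out of the numerator and denominator: v_2(1/8) = -3. Step 2 — apply |x|_p = p^{-v_p(x)} = 2^{3} = 8.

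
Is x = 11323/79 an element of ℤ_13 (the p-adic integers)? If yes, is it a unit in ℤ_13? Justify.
x ∈ ℤ_13 but not a unit; v_13(x) = 2 > 0

ℤ_13 = {x ∈ ℚ_13 : v_13(x) ≥ 0} and ℤ_13^× = {x ∈ ℤ_13 : v_13(x) = 0}. Here v_13(11323/79) = v_13(num) − v_13(den) = 2; compare against these criteria.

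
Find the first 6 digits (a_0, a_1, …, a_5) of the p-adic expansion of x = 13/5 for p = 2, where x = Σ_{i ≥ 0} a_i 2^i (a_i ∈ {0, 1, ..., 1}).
(a_0, …, a_5) = (1, 0, 0, 1, 0, 1)

v_2(13/5) = 0 (numerator and denominator both coprime to 2), so x ∈ ℤ_2^×. Compute digits iteratively via a_i = x_i mod 2, x_{i+1} = (x_i − a_i)/2, with x_0 = x:
  x_0 = 13/5;  a_0 = 1;  x_1 = (x_0 − 1)/2 = 4/5
  x_1 = 4/5;  a_1 = 0;  x_2 = (x_1 − 0)/2 = 2/5
  x_2 = 2/5;  a_2 = 0;  x_3 = (x_2 − 0)/2 = 1/5
  x_3 = 1/5;  a_3 = 1;  x_4 = (x_3 − 1)/2 = -2/5
  x_4 = -2/5;  a_4 = 0;  x_5 = (x_4 − 0)/2 = -1/5
  x_5 = -1/5;  a_5 = 1;  x_6 = (x_5 − 1)/2 = -3/5
Digits: (1, 0, 0, 1, 0, 1).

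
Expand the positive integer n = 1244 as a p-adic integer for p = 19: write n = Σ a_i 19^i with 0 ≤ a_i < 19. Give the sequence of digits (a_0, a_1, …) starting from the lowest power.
(a_0, a_1, …) = (9, 8, 3)

Repeated division by 19 gives the digits low-to-high: 1244 = 9 + 8·19^1 + 3·19^2. Digit sequence: (9, 8, 3).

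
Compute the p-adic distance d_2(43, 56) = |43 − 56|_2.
d_2(43, 56) = 1

Step 1 — x − y = 43 − 56 = -13. Step 2 — v_2(-13) = 0 (factor: -13 = −(2^0 · 13); the sign does not affect v_p). Step 3 — |x − y|_2 = 2^{0} = 1.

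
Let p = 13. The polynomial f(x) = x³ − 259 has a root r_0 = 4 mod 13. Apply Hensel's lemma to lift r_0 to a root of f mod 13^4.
r_3 = 18672 (mod 28561)

Hensel: r_{i+1} = r_i − f(r_i)/f′(r_i) mod 13^{i+2}, where f′(x) = 3x². Iterate:
  r_0 = 4 (mod 13)
  r_1 = 82 (mod 169)
  r_2 = 1096 (mod 2197)
  r_3 = 18672 (mod 28561)
Final: r = 18672 with f(r) ≡ 0 mod 13^4.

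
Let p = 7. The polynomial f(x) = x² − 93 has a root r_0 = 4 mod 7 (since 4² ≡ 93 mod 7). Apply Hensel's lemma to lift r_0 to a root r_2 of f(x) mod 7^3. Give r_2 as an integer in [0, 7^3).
r_2 = 130 (mod 343)

Hensel's recurrence: r_{i+1} = r_i − f(r_i)·(f′(r_i))^{-1} mod 7^{i+2}, with f′(x) = 2x. Iterate:
  r_0 = 4 (mod 7)
  r_1 = 32 (mod 49)
  r_2 = 130 (mod 343)
Final: r_2 = 130, and one checks f(r_2) ≡ 0 mod 7^3.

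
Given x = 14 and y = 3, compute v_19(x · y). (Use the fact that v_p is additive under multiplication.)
v_19(42) = 0

v_p(x) = 0 (factor: 14 = 19^0 · 14); v_p(y) = 0 (factor: 3 = 19^0 · 3). Additivity: v_p(xy) = v_p(x) + v_p(y) = 0 + 0 = 0. (Direct check: xy = 42 = 19^0 · (42).)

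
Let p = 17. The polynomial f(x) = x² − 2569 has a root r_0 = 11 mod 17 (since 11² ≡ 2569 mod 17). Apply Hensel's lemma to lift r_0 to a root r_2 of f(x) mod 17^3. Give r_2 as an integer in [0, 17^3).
r_2 = 2697 (mod 4913)

Hensel's recurrence: r_{i+1} = r_i − f(r_i)·(f′(r_i))^{-1} mod 17^{i+2}, with f′(x) = 2x. Iterate:
  r_0 = 11 (mod 17)
  r_1 = 96 (mod 289)
  r_2 = 2697 (mod 4913)
Final: r_2 = 2697, and one checks f(r_2) ≡ 0 mod 17^3.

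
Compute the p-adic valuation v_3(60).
v_3(60) = 1

v_3(n) is the largest exponent k such that 3^k divides n. Factor out: 60 = 3^1 · 20. (Sign doesn't affect v_p.) So v_3(60) = 1.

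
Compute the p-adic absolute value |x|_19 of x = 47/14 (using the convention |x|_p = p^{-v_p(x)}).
|47/14|_19 = 1

Step 1 — compute v_19(x) by factoring powers of 19 out of the numerator and denominator: v_19(47/14) = 0. Step 2 — apply |x|_p = p^{-v_p(x)} = 19^{0} = 1.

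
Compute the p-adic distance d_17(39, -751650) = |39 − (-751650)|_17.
d_17(39, -751650) = 1/83521

Step 1 — x − y = 39 − (-751650) = 751689. Step 2 — v_17(751689) = 4 (factor: 751689 = (17^4 · 9); the sign does not affect v_p). Step 3 — |x − y|_17 = 17^{-4} = 1/83521.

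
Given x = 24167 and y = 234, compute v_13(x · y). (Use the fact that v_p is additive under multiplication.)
v_13(5655078) = 4

v_p(x) = 3 (factor: 24167 = 13^3 · 11); v_p(y) = 1 (factor: 234 = 13^1 · 18). Additivity: v_p(xy) = v_p(x) + v_p(y) = 3 + 1 = 4. (Direct check: xy = 5655078 = 13^4 · (198).)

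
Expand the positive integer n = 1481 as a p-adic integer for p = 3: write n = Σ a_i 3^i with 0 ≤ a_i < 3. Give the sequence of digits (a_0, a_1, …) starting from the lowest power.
(a_0, a_1, …) = (2, 1, 2, 0, 0, 0, 2)

Repeated division by 3 gives the digits low-to-high: 1481 = 2 + 1·3^1 + 2·3^2 + 2·3^6. Digit sequence: (2, 1, 2, 0, 0, 0, 2).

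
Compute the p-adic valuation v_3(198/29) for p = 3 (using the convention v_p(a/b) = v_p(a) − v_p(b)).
v_3(198/29) = 2

Factor powers of 3 from the numerator and denominator of the reduced fraction: 198 = 3^2 · 22 and 29 = 3^0 · 29. Apply v_p(a/b) = v_p(a) − v_p(b): v_3(198/29) = 2 − 0 = 2.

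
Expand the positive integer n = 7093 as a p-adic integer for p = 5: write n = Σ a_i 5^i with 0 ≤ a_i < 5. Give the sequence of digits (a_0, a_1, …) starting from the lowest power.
(a_0, a_1, …) = (3, 3, 3, 1, 1, 2)

Repeated division by 5 gives the digits low-to-high: 7093 = 3 + 3·5^1 + 3·5^2 + 1·5^3 + 1·5^4 + 2·5^5. Digit sequence: (3, 3, 3, 1, 1, 2).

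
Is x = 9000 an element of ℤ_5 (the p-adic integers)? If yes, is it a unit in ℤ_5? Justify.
x ∈ ℤ_5 but not a unit; v_5(x) = 3 > 0

ℤ_5 = {x ∈ ℚ_5 : v_5(x) ≥ 0} and ℤ_5^× = {x ∈ ℤ_5 : v_5(x) = 0}. Here v_5(9000) = v_5(num) − v_5(den) = 3; compare against these criteria.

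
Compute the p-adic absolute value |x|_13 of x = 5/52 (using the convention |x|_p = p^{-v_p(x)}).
|5/52|_13 = 13

Step 1 — compute v_13(x) by factoring powers of 13 out of the numerator and denominator: v_13(5/52) = -1. Step 2 — apply |x|_p = p^{-v_p(x)} = 13^{1} = 13.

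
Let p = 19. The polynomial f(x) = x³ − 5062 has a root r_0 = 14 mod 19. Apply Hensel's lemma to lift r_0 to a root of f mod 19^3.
r_2 = 584 (mod 6859)

Hensel: r_{i+1} = r_i − f(r_i)/f′(r_i) mod 19^{i+2}, where f′(x) = 3x². Iterate:
  r_0 = 14 (mod 19)
  r_1 = 223 (mod 361)
  r_2 = 584 (mod 6859)
Final: r = 584 with f(r) ≡ 0 mod 19^3.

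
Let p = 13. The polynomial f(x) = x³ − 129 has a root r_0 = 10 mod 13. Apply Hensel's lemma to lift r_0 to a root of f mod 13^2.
r_1 = 153 (mod 169)

Hensel: r_{i+1} = r_i − f(r_i)/f′(r_i) mod 13^{i+2}, where f′(x) = 3x². Iterate:
  r_0 = 10 (mod 13)
  r_1 = 153 (mod 169)
Final: r = 153 with f(r) ≡ 0 mod 13^2.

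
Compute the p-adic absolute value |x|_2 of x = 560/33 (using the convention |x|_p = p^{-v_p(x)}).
|560/33|_2 = 1/16

Step 1 — compute v_2(x) by factoring powers of 2 out of the numerator and denominator: v_2(560/33) = 4. Step 2 — apply |x|_p = p^{-v_p(x)} = 2^{-4} = 1/16.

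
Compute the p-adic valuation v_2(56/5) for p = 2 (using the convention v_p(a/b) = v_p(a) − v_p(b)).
v_2(56/5) = 3

Factor powers of 2 from the numerator and denominator of the reduced fraction: 56 = 2^3 · 7 and 5 = 2^0 · 5. Apply v_p(a/b) = v_p(a) − v_p(b): v_2(56/5) = 3 − 0 = 3.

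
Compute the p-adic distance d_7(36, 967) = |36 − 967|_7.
d_7(36, 967) = 1/49

Step 1 — x − y = 36 − 967 = -931. Step 2 — v_7(-931) = 2 (factor: -931 = −(7^2 · 19); the sign does not affect v_p). Step 3 — |x − y|_7 = 7^{-2} = 1/49.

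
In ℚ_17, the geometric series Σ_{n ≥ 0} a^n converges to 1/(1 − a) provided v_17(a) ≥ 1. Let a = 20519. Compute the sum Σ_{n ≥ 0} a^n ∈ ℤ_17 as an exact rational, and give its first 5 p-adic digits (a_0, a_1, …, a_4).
Σ a^n = 1/(1 − a) = -1/20518;  first 5 digits = (1, 0, 3, 4, 9)

v_17(a) = 2 ≥ 1, so the series converges in ℤ_17 to 1/(1 − a) = 1/(1 − 20519) = -1/20518. Expand this rational in ℤ_17: compute digits iteratively via d_i = x_i mod 17, x_{i+1} = (x_i − d_i)/17. The first 5 digits are (1, 0, 3, 4, 9).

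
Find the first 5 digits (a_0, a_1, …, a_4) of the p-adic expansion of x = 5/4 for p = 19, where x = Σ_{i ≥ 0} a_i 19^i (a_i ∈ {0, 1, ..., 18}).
(a_0, …, a_4) = (6, 14, 4, 14, 4)

v_19(5/4) = 0 (numerator and denominator both coprime to 19), so x ∈ ℤ_19^×. Compute digits iteratively via a_i = x_i mod 19, x_{i+1} = (x_i − a_i)/19, with x_0 = x:
  x_0 = 5/4;  a_0 = 6;  x_1 = (x_0 − 6)/19 = -1/4
  x_1 = -1/4;  a_1 = 14;  x_2 = (x_1 − 14)/19 = -3/4
  x_2 = -3/4;  a_2 = 4;  x_3 = (x_2 − 4)/19 = -1/4
  x_3 = -1/4;  a_3 = 14;  x_4 = (x_3 − 14)/19 = -3/4
  x_4 = -3/4;  a_4 = 4;  x_5 = (x_4 − 4)/19 = -1/4
Digits: (6, 14, 4, 14, 4).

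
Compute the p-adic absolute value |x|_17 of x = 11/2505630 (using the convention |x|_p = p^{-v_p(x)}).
|11/2505630|_17 = 83521

Step 1 — compute v_17(x) by factoring powers of 17 out of the numerator and denominator: v_17(11/2505630) = -4. Step 2 — apply |x|_p = p^{-v_p(x)} = 17^{4} = 83521.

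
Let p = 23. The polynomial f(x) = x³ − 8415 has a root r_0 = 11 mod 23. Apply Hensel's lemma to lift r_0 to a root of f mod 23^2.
r_1 = 287 (mod 529)

Hensel: r_{i+1} = r_i − f(r_i)/f′(r_i) mod 23^{i+2}, where f′(x) = 3x². Iterate:
  r_0 = 11 (mod 23)
  r_1 = 287 (mod 529)
Final: r = 287 with f(r) ≡ 0 mod 23^2.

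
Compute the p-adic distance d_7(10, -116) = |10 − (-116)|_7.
d_7(10, -116) = 1/7

Step 1 — x − y = 10 − (-116) = 126. Step 2 — v_7(126) = 1 (factor: 126 = (7^1 · 18); the sign does not affect v_p). Step 3 — |x − y|_7 = 7^{-1} = 1/7.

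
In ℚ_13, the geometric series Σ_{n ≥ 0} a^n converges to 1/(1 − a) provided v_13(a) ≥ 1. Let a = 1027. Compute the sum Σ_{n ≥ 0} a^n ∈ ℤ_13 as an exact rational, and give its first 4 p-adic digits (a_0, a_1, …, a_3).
Σ a^n = 1/(1 − a) = -1/1026;  first 4 digits = (1, 1, 7, 0)

v_13(a) = 1 ≥ 1, so the series converges in ℤ_13 to 1/(1 − a) = 1/(1 − 1027) = -1/1026. Expand this rational in ℤ_13: compute digits iteratively via d_i = x_i mod 13, x_{i+1} = (x_i − d_i)/13. The first 4 digits are (1, 1, 7, 0).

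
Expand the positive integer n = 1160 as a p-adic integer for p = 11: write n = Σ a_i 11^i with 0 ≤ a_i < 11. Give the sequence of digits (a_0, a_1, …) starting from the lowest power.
(a_0, a_1, …) = (5, 6, 9)

Repeated division by 11 gives the digits low-to-high: 1160 = 5 + 6·11^1 + 9·11^2. Digit sequence: (5, 6, 9).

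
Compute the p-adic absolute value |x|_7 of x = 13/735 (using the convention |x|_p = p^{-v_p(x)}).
|13/735|_7 = 49

Step 1 — compute v_7(x) by factoring powers of 7 out of the numerator and denominator: v_7(13/735) = -2. Step 2 — apply |x|_p = p^{-v_p(x)} = 7^{2} = 49.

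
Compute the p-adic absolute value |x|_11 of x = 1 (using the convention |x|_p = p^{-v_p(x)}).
|1|_11 = 1

Step 1 — compute v_11(x) by factoring powers of 11 out of the numerator and denominator: v_11(1) = 0. Step 2 — apply |x|_p = p^{-v_p(x)} = 11^{0} = 1.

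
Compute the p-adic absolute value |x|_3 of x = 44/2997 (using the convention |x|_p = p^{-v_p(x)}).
|44/2997|_3 = 81

Step 1 — compute v_3(x) by factoring powers of 3 out of the numerator and denominator: v_3(44/2997) = -4. Step 2 — apply |x|_p = p^{-v_p(x)} = 3^{4} = 81.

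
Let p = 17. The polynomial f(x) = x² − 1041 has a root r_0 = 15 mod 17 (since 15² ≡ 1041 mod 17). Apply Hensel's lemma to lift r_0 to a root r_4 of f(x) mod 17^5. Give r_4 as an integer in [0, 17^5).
r_4 = 784735 (mod 1419857)

Hensel's recurrence: r_{i+1} = r_i − f(r_i)·(f′(r_i))^{-1} mod 17^{i+2}, with f′(x) = 2x. Iterate:
  r_0 = 15 (mod 17)
  r_1 = 100 (mod 289)
  r_2 = 3568 (mod 4913)
  r_3 = 33046 (mod 83521)
  r_4 = 784735 (mod 1419857)
Final: r_4 = 784735, and one checks f(r_4) ≡ 0 mod 17^5.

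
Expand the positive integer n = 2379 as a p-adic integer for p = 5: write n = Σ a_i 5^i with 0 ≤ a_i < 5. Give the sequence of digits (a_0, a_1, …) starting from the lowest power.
(a_0, a_1, …) = (4, 0, 0, 4, 3)

Repeated division by 5 gives the digits low-to-high: 2379 = 4 + 4·5^3 + 3·5^4. Digit sequence: (4, 0, 0, 4, 3).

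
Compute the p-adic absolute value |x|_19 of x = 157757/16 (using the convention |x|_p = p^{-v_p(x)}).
|157757/16|_19 = 1/6859

Step 1 — compute v_19(x) by factoring powers of 19 out of the numerator and denominator: v_19(157757/16) = 3. Step 2 — apply |x|_p = p^{-v_p(x)} = 19^{-3} = 1/6859.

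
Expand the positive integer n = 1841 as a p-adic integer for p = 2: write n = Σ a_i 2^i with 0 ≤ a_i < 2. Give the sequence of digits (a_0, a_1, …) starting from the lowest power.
(a_0, a_1, …) = (1, 0, 0, 0, 1, 1, 0, 0, 1, 1, 1)

Repeated division by 2 gives the digits low-to-high: 1841 = 1 + 1·2^4 + 1·2^5 + 1·2^8 + 1·2^9 + 1·2^10. Digit sequence: (1, 0, 0, 0, 1, 1, 0, 0, 1, 1, 1).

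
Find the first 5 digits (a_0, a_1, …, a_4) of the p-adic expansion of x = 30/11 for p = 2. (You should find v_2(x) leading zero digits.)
(a_0, …, a_4) = (0, 1, 0, 1, 1)

v_2(30/11) = 1, so a_0 = ... = a_0 = 0. Factor out: x = 2^1 · u with u = 15/11 a unit in ℤ_2. Expand u iteratively via a_{v+i} = u_i mod 2, u_{i+1} = (u_i − a_{v+i})/2:
  u_0 = 15/11;  a_1 = 1;  u_1 = (u_0 − 1)/2 = 2/11
  u_1 = 2/11;  a_2 = 0;  u_2 = (u_1 − 0)/2 = 1/11
  u_2 = 1/11;  a_3 = 1;  u_3 = (u_2 − 1)/2 = -5/11
  u_3 = -5/11;  a_4 = 1;  u_4 = (u_3 − 1)/2 = -8/11
Digits: (0, 1, 0, 1, 1).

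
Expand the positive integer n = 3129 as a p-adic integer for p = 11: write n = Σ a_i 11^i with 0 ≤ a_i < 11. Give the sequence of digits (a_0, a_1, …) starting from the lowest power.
(a_0, a_1, …) = (5, 9, 3, 2)

Repeated division by 11 gives the digits low-to-high: 3129 = 5 + 9·11^1 + 3·11^2 + 2·11^3. Digit sequence: (5, 9, 3, 2).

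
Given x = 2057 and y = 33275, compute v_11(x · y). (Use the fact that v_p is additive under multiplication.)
v_11(68446675) = 5

v_p(x) = 2 (factor: 2057 = 11^2 · 17); v_p(y) = 3 (factor: 33275 = 11^3 · 25). Additivity: v_p(xy) = v_p(x) + v_p(y) = 2 + 3 = 5. (Direct check: xy = 68446675 = 11^5 · (425).)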